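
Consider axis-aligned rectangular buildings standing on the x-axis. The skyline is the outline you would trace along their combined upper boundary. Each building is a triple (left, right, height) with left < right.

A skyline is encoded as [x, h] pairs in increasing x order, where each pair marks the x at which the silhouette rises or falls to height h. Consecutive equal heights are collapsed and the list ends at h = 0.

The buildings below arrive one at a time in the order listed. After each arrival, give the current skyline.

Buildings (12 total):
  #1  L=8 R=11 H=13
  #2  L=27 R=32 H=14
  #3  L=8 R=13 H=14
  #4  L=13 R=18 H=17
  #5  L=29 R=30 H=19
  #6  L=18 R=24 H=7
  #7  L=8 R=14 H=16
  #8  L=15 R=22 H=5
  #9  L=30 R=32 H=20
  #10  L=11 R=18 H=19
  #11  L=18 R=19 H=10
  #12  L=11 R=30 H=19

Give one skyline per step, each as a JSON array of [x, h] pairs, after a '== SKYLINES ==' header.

== SKYLINES ==
[[8,13],[11,0]]
[[8,13],[11,0],[27,14],[32,0]]
[[8,14],[13,0],[27,14],[32,0]]
[[8,14],[13,17],[18,0],[27,14],[32,0]]
[[8,14],[13,17],[18,0],[27,14],[29,19],[30,14],[32,0]]
[[8,14],[13,17],[18,7],[24,0],[27,14],[29,19],[30,14],[32,0]]
[[8,16],[13,17],[18,7],[24,0],[27,14],[29,19],[30,14],[32,0]]
[[8,16],[13,17],[18,7],[24,0],[27,14],[29,19],[30,14],[32,0]]
[[8,16],[13,17],[18,7],[24,0],[27,14],[29,19],[30,20],[32,0]]
[[8,16],[11,19],[18,7],[24,0],[27,14],[29,19],[30,20],[32,0]]
[[8,16],[11,19],[18,10],[19,7],[24,0],[27,14],[29,19],[30,20],[32,0]]
[[8,16],[11,19],[30,20],[32,0]]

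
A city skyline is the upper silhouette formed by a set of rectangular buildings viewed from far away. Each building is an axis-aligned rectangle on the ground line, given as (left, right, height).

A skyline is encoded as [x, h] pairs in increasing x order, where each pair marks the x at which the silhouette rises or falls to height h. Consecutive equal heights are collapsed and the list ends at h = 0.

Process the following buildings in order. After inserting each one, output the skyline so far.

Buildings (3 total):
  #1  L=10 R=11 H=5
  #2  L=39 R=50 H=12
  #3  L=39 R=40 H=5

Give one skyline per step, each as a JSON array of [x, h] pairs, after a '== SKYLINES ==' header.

== SKYLINES ==
[[10,5],[11,0]]
[[10,5],[11,0],[39,12],[50,0]]
[[10,5],[11,0],[39,12],[50,0]]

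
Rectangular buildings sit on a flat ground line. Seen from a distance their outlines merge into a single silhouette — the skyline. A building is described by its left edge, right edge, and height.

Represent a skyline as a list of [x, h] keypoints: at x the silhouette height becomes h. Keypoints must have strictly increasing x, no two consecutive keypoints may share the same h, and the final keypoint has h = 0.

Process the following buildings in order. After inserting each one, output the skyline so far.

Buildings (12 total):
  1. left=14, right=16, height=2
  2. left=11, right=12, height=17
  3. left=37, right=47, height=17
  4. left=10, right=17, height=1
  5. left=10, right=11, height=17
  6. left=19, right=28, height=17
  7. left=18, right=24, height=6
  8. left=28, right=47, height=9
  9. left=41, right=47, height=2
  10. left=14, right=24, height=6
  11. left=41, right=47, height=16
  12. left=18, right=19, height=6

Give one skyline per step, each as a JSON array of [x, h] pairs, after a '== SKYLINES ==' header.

== SKYLINES ==
[[14,2],[16,0]]
[[11,17],[12,0],[14,2],[16,0]]
[[11,17],[12,0],[14,2],[16,0],[37,17],[47,0]]
[[10,1],[11,17],[12,1],[14,2],[16,1],[17,0],[37,17],[47,0]]
[[10,17],[12,1],[14,2],[16,1],[17,0],[37,17],[47,0]]
[[10,17],[12,1],[14,2],[16,1],[17,0],[19,17],[28,0],[37,17],[47,0]]
[[10,17],[12,1],[14,2],[16,1],[17,0],[18,6],[19,17],[28,0],[37,17],[47,0]]
[[10,17],[12,1],[14,2],[16,1],[17,0],[18,6],[19,17],[28,9],[37,17],[47,0]]
[[10,17],[12,1],[14,2],[16,1],[17,0],[18,6],[19,17],[28,9],[37,17],[47,0]]
[[10,17],[12,1],[14,6],[19,17],[28,9],[37,17],[47,0]]
[[10,17],[12,1],[14,6],[19,17],[28,9],[37,17],[47,0]]
[[10,17],[12,1],[14,6],[19,17],[28,9],[37,17],[47,0]]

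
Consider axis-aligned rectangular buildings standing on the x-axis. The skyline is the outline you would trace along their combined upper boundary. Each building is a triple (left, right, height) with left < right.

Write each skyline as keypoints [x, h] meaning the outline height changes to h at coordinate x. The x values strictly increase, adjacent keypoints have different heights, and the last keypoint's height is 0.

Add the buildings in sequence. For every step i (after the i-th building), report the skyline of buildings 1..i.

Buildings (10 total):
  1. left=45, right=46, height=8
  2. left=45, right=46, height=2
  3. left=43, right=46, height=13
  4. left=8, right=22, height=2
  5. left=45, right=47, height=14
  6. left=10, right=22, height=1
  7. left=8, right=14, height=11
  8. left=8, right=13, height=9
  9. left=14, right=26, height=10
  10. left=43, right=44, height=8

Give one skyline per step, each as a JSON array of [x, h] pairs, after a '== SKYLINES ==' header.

== SKYLINES ==
[[45,8],[46,0]]
[[45,8],[46,0]]
[[43,13],[46,0]]
[[8,2],[22,0],[43,13],[46,0]]
[[8,2],[22,0],[43,13],[45,14],[47,0]]
[[8,2],[22,0],[43,13],[45,14],[47,0]]
[[8,11],[14,2],[22,0],[43,13],[45,14],[47,0]]
[[8,11],[14,2],[22,0],[43,13],[45,14],[47,0]]
[[8,11],[14,10],[26,0],[43,13],[45,14],[47,0]]
[[8,11],[14,10],[26,0],[43,13],[45,14],[47,0]]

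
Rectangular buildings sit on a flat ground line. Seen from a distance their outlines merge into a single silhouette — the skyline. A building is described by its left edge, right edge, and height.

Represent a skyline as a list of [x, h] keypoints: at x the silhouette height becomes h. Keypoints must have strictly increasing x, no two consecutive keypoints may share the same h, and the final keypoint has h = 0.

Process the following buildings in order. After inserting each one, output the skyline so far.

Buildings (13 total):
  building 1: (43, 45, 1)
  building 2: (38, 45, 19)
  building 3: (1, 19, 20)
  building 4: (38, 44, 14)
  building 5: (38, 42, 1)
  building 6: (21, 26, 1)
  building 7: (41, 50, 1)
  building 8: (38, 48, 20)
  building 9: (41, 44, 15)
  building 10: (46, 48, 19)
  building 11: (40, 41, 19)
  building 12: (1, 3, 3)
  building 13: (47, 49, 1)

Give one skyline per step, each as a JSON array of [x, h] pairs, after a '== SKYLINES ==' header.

== SKYLINES ==
[[43,1],[45,0]]
[[38,19],[45,0]]
[[1,20],[19,0],[38,19],[45,0]]
[[1,20],[19,0],[38,19],[45,0]]
[[1,20],[19,0],[38,19],[45,0]]
[[1,20],[19,0],[21,1],[26,0],[38,19],[45,0]]
[[1,20],[19,0],[21,1],[26,0],[38,19],[45,1],[50,0]]
[[1,20],[19,0],[21,1],[26,0],[38,20],[48,1],[50,0]]
[[1,20],[19,0],[21,1],[26,0],[38,20],[48,1],[50,0]]
[[1,20],[19,0],[21,1],[26,0],[38,20],[48,1],[50,0]]
[[1,20],[19,0],[21,1],[26,0],[38,20],[48,1],[50,0]]
[[1,20],[19,0],[21,1],[26,0],[38,20],[48,1],[50,0]]
[[1,20],[19,0],[21,1],[26,0],[38,20],[48,1],[50,0]]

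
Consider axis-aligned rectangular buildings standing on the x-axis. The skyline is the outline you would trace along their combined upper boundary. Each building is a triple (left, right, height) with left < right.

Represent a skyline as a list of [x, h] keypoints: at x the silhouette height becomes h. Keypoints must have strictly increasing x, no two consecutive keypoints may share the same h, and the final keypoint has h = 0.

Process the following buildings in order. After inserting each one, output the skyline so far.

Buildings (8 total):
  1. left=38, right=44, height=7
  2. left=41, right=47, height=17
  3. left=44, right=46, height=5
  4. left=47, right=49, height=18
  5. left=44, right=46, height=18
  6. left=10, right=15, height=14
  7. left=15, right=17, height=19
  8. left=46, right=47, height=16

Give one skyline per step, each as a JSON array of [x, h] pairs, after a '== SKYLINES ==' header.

== SKYLINES ==
[[38,7],[44,0]]
[[38,7],[41,17],[47,0]]
[[38,7],[41,17],[47,0]]
[[38,7],[41,17],[47,18],[49,0]]
[[38,7],[41,17],[44,18],[46,17],[47,18],[49,0]]
[[10,14],[15,0],[38,7],[41,17],[44,18],[46,17],[47,18],[49,0]]
[[10,14],[15,19],[17,0],[38,7],[41,17],[44,18],[46,17],[47,18],[49,0]]
[[10,14],[15,19],[17,0],[38,7],[41,17],[44,18],[46,17],[47,18],[49,0]]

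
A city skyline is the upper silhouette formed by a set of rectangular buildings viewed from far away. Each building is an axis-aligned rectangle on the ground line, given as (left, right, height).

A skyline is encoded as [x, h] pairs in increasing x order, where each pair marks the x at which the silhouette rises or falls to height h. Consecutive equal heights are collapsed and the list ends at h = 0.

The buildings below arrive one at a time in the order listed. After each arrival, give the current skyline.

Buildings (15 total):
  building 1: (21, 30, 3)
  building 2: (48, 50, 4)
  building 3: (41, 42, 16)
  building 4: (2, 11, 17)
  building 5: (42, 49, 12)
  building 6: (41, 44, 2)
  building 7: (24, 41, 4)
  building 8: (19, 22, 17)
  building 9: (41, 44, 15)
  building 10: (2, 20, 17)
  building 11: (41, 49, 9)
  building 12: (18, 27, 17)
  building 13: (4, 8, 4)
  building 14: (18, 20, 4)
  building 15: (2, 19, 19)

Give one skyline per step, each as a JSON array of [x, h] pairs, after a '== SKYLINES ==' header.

== SKYLINES ==
[[21,3],[30,0]]
[[21,3],[30,0],[48,4],[50,0]]
[[21,3],[30,0],[41,16],[42,0],[48,4],[50,0]]
[[2,17],[11,0],[21,3],[30,0],[41,16],[42,0],[48,4],[50,0]]
[[2,17],[11,0],[21,3],[30,0],[41,16],[42,12],[49,4],[50,0]]
[[2,17],[11,0],[21,3],[30,0],[41,16],[42,12],[49,4],[50,0]]
[[2,17],[11,0],[21,3],[24,4],[41,16],[42,12],[49,4],[50,0]]
[[2,17],[11,0],[19,17],[22,3],[24,4],[41,16],[42,12],[49,4],[50,0]]
[[2,17],[11,0],[19,17],[22,3],[24,4],[41,16],[42,15],[44,12],[49,4],[50,0]]
[[2,17],[22,3],[24,4],[41,16],[42,15],[44,12],[49,4],[50,0]]
[[2,17],[22,3],[24,4],[41,16],[42,15],[44,12],[49,4],[50,0]]
[[2,17],[27,4],[41,16],[42,15],[44,12],[49,4],[50,0]]
[[2,17],[27,4],[41,16],[42,15],[44,12],[49,4],[50,0]]
[[2,17],[27,4],[41,16],[42,15],[44,12],[49,4],[50,0]]
[[2,19],[19,17],[27,4],[41,16],[42,15],[44,12],[49,4],[50,0]]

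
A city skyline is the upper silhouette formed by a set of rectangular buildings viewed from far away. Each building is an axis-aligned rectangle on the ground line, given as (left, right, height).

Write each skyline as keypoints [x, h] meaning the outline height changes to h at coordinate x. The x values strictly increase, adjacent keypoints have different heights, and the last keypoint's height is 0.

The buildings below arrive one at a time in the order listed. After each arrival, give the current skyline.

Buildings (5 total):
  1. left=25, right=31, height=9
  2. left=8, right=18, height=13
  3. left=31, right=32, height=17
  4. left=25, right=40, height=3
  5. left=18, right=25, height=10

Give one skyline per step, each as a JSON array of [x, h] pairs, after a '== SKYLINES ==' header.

== SKYLINES ==
[[25,9],[31,0]]
[[8,13],[18,0],[25,9],[31,0]]
[[8,13],[18,0],[25,9],[31,17],[32,0]]
[[8,13],[18,0],[25,9],[31,17],[32,3],[40,0]]
[[8,13],[18,10],[25,9],[31,17],[32,3],[40,0]]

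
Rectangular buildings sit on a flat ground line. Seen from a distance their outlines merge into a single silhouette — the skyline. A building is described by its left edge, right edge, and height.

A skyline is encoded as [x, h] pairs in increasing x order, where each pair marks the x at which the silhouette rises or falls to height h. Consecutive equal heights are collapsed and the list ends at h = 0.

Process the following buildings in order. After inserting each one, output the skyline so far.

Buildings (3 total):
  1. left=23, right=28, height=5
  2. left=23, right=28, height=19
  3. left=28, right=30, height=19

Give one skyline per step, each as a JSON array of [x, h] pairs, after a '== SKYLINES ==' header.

== SKYLINES ==
[[23,5],[28,0]]
[[23,19],[28,0]]
[[23,19],[30,0]]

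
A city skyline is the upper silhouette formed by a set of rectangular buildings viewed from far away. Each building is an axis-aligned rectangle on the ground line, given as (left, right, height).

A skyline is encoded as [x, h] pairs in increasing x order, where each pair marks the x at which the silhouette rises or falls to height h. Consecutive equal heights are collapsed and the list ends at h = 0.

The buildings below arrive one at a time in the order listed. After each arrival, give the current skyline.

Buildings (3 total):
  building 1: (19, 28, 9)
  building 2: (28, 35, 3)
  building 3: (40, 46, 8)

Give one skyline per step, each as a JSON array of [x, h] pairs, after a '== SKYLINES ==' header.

== SKYLINES ==
[[19,9],[28,0]]
[[19,9],[28,3],[35,0]]
[[19,9],[28,3],[35,0],[40,8],[46,0]]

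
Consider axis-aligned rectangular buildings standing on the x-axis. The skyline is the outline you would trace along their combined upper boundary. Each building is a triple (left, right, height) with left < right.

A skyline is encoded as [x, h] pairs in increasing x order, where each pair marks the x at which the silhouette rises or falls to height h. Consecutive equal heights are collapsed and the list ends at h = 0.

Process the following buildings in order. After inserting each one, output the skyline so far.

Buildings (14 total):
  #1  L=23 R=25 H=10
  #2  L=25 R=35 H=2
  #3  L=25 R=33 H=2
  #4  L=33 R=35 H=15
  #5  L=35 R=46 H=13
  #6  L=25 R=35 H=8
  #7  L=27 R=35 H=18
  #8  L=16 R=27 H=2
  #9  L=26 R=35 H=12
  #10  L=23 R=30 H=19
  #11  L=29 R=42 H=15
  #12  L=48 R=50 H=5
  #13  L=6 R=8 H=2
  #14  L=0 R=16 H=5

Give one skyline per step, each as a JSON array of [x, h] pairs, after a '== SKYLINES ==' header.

== SKYLINES ==
[[23,10],[25,0]]
[[23,10],[25,2],[35,0]]
[[23,10],[25,2],[35,0]]
[[23,10],[25,2],[33,15],[35,0]]
[[23,10],[25,2],[33,15],[35,13],[46,0]]
[[23,10],[25,8],[33,15],[35,13],[46,0]]
[[23,10],[25,8],[27,18],[35,13],[46,0]]
[[16,2],[23,10],[25,8],[27,18],[35,13],[46,0]]
[[16,2],[23,10],[25,8],[26,12],[27,18],[35,13],[46,0]]
[[16,2],[23,19],[30,18],[35,13],[46,0]]
[[16,2],[23,19],[30,18],[35,15],[42,13],[46,0]]
[[16,2],[23,19],[30,18],[35,15],[42,13],[46,0],[48,5],[50,0]]
[[6,2],[8,0],[16,2],[23,19],[30,18],[35,15],[42,13],[46,0],[48,5],[50,0]]
[[0,5],[16,2],[23,19],[30,18],[35,15],[42,13],[46,0],[48,5],[50,0]]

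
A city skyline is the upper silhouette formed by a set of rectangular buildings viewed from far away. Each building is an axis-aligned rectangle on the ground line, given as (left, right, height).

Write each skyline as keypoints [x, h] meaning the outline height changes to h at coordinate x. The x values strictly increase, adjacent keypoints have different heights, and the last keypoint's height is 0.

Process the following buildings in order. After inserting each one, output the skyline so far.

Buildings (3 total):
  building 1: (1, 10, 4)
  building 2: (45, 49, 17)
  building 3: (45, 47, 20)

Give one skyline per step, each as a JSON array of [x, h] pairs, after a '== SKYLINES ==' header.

== SKYLINES ==
[[1,4],[10,0]]
[[1,4],[10,0],[45,17],[49,0]]
[[1,4],[10,0],[45,20],[47,17],[49,0]]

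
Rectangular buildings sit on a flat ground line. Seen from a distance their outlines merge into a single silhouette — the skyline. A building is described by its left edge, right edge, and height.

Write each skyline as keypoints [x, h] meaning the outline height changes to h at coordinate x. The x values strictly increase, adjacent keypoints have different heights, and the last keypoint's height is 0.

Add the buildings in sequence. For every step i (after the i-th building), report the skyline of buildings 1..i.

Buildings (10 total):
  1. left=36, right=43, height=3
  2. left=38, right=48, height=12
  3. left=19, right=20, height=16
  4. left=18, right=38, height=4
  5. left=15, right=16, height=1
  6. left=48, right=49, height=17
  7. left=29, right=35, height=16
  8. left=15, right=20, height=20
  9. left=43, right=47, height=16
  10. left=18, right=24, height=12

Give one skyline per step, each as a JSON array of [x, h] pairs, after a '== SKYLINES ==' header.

== SKYLINES ==
[[36,3],[43,0]]
[[36,3],[38,12],[48,0]]
[[19,16],[20,0],[36,3],[38,12],[48,0]]
[[18,4],[19,16],[20,4],[38,12],[48,0]]
[[15,1],[16,0],[18,4],[19,16],[20,4],[38,12],[48,0]]
[[15,1],[16,0],[18,4],[19,16],[20,4],[38,12],[48,17],[49,0]]
[[15,1],[16,0],[18,4],[19,16],[20,4],[29,16],[35,4],[38,12],[48,17],[49,0]]
[[15,20],[20,4],[29,16],[35,4],[38,12],[48,17],[49,0]]
[[15,20],[20,4],[29,16],[35,4],[38,12],[43,16],[47,12],[48,17],[49,0]]
[[15,20],[20,12],[24,4],[29,16],[35,4],[38,12],[43,16],[47,12],[48,17],[49,0]]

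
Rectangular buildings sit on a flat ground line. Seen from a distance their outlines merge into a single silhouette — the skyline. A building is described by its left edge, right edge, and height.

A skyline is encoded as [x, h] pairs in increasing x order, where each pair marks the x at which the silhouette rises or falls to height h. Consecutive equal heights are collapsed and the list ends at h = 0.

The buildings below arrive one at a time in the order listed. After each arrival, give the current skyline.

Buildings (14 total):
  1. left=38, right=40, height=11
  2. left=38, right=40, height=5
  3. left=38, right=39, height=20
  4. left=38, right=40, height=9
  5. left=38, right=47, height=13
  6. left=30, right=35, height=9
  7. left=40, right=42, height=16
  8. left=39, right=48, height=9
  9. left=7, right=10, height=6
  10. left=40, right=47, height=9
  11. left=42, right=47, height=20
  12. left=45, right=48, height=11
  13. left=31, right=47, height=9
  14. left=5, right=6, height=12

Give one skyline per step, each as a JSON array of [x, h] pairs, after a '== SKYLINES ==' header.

== SKYLINES ==
[[38,11],[40,0]]
[[38,11],[40,0]]
[[38,20],[39,11],[40,0]]
[[38,20],[39,11],[40,0]]
[[38,20],[39,13],[47,0]]
[[30,9],[35,0],[38,20],[39,13],[47,0]]
[[30,9],[35,0],[38,20],[39,13],[40,16],[42,13],[47,0]]
[[30,9],[35,0],[38,20],[39,13],[40,16],[42,13],[47,9],[48,0]]
[[7,6],[10,0],[30,9],[35,0],[38,20],[39,13],[40,16],[42,13],[47,9],[48,0]]
[[7,6],[10,0],[30,9],[35,0],[38,20],[39,13],[40,16],[42,13],[47,9],[48,0]]
[[7,6],[10,0],[30,9],[35,0],[38,20],[39,13],[40,16],[42,20],[47,9],[48,0]]
[[7,6],[10,0],[30,9],[35,0],[38,20],[39,13],[40,16],[42,20],[47,11],[48,0]]
[[7,6],[10,0],[30,9],[38,20],[39,13],[40,16],[42,20],[47,11],[48,0]]
[[5,12],[6,0],[7,6],[10,0],[30,9],[38,20],[39,13],[40,16],[42,20],[47,11],[48,0]]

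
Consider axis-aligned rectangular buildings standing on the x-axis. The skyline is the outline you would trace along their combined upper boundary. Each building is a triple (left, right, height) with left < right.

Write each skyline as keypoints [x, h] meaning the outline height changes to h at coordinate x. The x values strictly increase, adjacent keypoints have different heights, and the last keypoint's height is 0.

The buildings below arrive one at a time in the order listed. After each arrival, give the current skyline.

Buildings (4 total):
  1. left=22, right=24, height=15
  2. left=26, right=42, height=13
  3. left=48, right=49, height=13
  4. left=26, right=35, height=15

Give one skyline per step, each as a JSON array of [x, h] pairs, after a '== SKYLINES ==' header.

== SKYLINES ==
[[22,15],[24,0]]
[[22,15],[24,0],[26,13],[42,0]]
[[22,15],[24,0],[26,13],[42,0],[48,13],[49,0]]
[[22,15],[24,0],[26,15],[35,13],[42,0],[48,13],[49,0]]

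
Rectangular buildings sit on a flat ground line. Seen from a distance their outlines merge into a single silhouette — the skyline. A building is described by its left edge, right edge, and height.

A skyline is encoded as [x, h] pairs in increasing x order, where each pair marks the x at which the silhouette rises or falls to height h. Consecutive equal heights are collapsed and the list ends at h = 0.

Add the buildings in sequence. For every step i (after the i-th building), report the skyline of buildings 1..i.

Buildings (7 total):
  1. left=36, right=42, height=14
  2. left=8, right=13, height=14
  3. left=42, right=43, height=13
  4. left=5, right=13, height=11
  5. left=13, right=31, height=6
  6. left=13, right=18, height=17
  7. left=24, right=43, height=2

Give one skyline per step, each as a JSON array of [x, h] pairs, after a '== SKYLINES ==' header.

== SKYLINES ==
[[36,14],[42,0]]
[[8,14],[13,0],[36,14],[42,0]]
[[8,14],[13,0],[36,14],[42,13],[43,0]]
[[5,11],[8,14],[13,0],[36,14],[42,13],[43,0]]
[[5,11],[8,14],[13,6],[31,0],[36,14],[42,13],[43,0]]
[[5,11],[8,14],[13,17],[18,6],[31,0],[36,14],[42,13],[43,0]]
[[5,11],[8,14],[13,17],[18,6],[31,2],[36,14],[42,13],[43,0]]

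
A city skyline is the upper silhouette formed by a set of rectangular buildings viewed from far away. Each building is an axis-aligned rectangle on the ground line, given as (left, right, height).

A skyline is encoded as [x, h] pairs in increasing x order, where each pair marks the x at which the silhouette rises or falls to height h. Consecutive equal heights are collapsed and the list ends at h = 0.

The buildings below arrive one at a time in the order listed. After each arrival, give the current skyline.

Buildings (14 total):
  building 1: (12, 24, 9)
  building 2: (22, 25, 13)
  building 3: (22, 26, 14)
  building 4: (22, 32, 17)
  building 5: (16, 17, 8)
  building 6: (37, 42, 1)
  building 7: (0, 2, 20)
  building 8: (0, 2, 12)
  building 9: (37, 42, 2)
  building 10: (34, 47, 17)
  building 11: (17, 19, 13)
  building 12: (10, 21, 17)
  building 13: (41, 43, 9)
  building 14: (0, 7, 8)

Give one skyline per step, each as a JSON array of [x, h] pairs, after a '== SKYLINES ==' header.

== SKYLINES ==
[[12,9],[24,0]]
[[12,9],[22,13],[25,0]]
[[12,9],[22,14],[26,0]]
[[12,9],[22,17],[32,0]]
[[12,9],[22,17],[32,0]]
[[12,9],[22,17],[32,0],[37,1],[42,0]]
[[0,20],[2,0],[12,9],[22,17],[32,0],[37,1],[42,0]]
[[0,20],[2,0],[12,9],[22,17],[32,0],[37,1],[42,0]]
[[0,20],[2,0],[12,9],[22,17],[32,0],[37,2],[42,0]]
[[0,20],[2,0],[12,9],[22,17],[32,0],[34,17],[47,0]]
[[0,20],[2,0],[12,9],[17,13],[19,9],[22,17],[32,0],[34,17],[47,0]]
[[0,20],[2,0],[10,17],[21,9],[22,17],[32,0],[34,17],[47,0]]
[[0,20],[2,0],[10,17],[21,9],[22,17],[32,0],[34,17],[47,0]]
[[0,20],[2,8],[7,0],[10,17],[21,9],[22,17],[32,0],[34,17],[47,0]]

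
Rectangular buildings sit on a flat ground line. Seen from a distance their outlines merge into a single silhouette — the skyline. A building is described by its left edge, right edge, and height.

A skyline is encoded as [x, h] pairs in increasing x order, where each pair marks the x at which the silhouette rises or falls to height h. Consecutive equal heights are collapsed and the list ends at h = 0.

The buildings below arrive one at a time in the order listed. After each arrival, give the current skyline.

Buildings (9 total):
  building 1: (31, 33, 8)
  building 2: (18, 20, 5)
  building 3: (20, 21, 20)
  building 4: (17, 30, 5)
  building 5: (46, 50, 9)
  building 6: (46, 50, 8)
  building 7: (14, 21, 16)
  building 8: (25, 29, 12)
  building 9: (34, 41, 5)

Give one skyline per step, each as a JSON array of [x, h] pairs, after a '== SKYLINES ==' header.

== SKYLINES ==
[[31,8],[33,0]]
[[18,5],[20,0],[31,8],[33,0]]
[[18,5],[20,20],[21,0],[31,8],[33,0]]
[[17,5],[20,20],[21,5],[30,0],[31,8],[33,0]]
[[17,5],[20,20],[21,5],[30,0],[31,8],[33,0],[46,9],[50,0]]
[[17,5],[20,20],[21,5],[30,0],[31,8],[33,0],[46,9],[50,0]]
[[14,16],[20,20],[21,5],[30,0],[31,8],[33,0],[46,9],[50,0]]
[[14,16],[20,20],[21,5],[25,12],[29,5],[30,0],[31,8],[33,0],[46,9],[50,0]]
[[14,16],[20,20],[21,5],[25,12],[29,5],[30,0],[31,8],[33,0],[34,5],[41,0],[46,9],[50,0]]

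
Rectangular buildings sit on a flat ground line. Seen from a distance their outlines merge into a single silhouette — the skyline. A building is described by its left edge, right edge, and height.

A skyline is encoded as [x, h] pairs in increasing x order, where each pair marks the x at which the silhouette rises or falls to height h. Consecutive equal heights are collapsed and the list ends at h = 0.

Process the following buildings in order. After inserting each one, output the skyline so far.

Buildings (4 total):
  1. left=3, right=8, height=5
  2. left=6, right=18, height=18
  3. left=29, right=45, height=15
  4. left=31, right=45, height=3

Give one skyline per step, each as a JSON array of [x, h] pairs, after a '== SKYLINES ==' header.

== SKYLINES ==
[[3,5],[8,0]]
[[3,5],[6,18],[18,0]]
[[3,5],[6,18],[18,0],[29,15],[45,0]]
[[3,5],[6,18],[18,0],[29,15],[45,0]]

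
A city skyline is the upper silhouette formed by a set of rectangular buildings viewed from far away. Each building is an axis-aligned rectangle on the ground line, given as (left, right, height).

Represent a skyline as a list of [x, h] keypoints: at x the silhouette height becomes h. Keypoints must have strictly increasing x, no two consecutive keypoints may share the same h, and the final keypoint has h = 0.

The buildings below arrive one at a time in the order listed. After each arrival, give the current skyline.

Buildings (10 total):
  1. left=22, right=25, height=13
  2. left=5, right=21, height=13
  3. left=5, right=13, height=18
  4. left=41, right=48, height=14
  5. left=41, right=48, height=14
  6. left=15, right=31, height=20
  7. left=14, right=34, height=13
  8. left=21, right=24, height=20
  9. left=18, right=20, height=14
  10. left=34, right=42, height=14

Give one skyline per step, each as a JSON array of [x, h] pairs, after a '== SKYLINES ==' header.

== SKYLINES ==
[[22,13],[25,0]]
[[5,13],[21,0],[22,13],[25,0]]
[[5,18],[13,13],[21,0],[22,13],[25,0]]
[[5,18],[13,13],[21,0],[22,13],[25,0],[41,14],[48,0]]
[[5,18],[13,13],[21,0],[22,13],[25,0],[41,14],[48,0]]
[[5,18],[13,13],[15,20],[31,0],[41,14],[48,0]]
[[5,18],[13,13],[15,20],[31,13],[34,0],[41,14],[48,0]]
[[5,18],[13,13],[15,20],[31,13],[34,0],[41,14],[48,0]]
[[5,18],[13,13],[15,20],[31,13],[34,0],[41,14],[48,0]]
[[5,18],[13,13],[15,20],[31,13],[34,14],[48,0]]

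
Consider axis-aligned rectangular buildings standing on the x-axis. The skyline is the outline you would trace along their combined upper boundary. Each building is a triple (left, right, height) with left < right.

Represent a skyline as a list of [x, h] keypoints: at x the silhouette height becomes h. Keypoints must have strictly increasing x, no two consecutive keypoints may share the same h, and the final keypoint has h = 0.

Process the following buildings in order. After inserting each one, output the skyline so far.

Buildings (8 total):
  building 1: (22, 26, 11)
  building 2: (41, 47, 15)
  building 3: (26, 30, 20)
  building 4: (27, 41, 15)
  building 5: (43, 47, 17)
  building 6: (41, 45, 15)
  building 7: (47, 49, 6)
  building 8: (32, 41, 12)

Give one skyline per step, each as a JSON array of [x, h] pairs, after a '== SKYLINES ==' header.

== SKYLINES ==
[[22,11],[26,0]]
[[22,11],[26,0],[41,15],[47,0]]
[[22,11],[26,20],[30,0],[41,15],[47,0]]
[[22,11],[26,20],[30,15],[47,0]]
[[22,11],[26,20],[30,15],[43,17],[47,0]]
[[22,11],[26,20],[30,15],[43,17],[47,0]]
[[22,11],[26,20],[30,15],[43,17],[47,6],[49,0]]
[[22,11],[26,20],[30,15],[43,17],[47,6],[49,0]]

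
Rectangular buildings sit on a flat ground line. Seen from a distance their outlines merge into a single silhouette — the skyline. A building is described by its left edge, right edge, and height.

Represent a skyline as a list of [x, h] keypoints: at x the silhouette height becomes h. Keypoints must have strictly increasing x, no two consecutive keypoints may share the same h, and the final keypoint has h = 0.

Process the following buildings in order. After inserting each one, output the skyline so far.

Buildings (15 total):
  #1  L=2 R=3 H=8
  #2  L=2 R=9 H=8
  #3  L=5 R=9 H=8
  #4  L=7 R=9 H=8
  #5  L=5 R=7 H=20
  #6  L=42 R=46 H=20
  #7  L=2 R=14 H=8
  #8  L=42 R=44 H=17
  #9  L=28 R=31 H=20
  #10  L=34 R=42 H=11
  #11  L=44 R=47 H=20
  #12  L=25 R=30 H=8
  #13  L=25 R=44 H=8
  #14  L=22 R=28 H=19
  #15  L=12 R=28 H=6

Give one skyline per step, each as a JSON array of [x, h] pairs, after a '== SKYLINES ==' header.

== SKYLINES ==
[[2,8],[3,0]]
[[2,8],[9,0]]
[[2,8],[9,0]]
[[2,8],[9,0]]
[[2,8],[5,20],[7,8],[9,0]]
[[2,8],[5,20],[7,8],[9,0],[42,20],[46,0]]
[[2,8],[5,20],[7,8],[14,0],[42,20],[46,0]]
[[2,8],[5,20],[7,8],[14,0],[42,20],[46,0]]
[[2,8],[5,20],[7,8],[14,0],[28,20],[31,0],[42,20],[46,0]]
[[2,8],[5,20],[7,8],[14,0],[28,20],[31,0],[34,11],[42,20],[46,0]]
[[2,8],[5,20],[7,8],[14,0],[28,20],[31,0],[34,11],[42,20],[47,0]]
[[2,8],[5,20],[7,8],[14,0],[25,8],[28,20],[31,0],[34,11],[42,20],[47,0]]
[[2,8],[5,20],[7,8],[14,0],[25,8],[28,20],[31,8],[34,11],[42,20],[47,0]]
[[2,8],[5,20],[7,8],[14,0],[22,19],[28,20],[31,8],[34,11],[42,20],[47,0]]
[[2,8],[5,20],[7,8],[14,6],[22,19],[28,20],[31,8],[34,11],[42,20],[47,0]]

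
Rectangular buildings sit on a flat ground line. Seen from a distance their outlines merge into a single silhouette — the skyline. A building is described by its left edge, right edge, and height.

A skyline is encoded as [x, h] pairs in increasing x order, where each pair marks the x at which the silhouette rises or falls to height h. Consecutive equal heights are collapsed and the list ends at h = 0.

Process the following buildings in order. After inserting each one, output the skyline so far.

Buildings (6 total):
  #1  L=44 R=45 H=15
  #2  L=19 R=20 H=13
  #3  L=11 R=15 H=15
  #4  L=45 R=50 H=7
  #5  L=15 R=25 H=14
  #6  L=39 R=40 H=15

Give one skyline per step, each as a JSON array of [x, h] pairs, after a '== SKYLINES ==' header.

== SKYLINES ==
[[44,15],[45,0]]
[[19,13],[20,0],[44,15],[45,0]]
[[11,15],[15,0],[19,13],[20,0],[44,15],[45,0]]
[[11,15],[15,0],[19,13],[20,0],[44,15],[45,7],[50,0]]
[[11,15],[15,14],[25,0],[44,15],[45,7],[50,0]]
[[11,15],[15,14],[25,0],[39,15],[40,0],[44,15],[45,7],[50,0]]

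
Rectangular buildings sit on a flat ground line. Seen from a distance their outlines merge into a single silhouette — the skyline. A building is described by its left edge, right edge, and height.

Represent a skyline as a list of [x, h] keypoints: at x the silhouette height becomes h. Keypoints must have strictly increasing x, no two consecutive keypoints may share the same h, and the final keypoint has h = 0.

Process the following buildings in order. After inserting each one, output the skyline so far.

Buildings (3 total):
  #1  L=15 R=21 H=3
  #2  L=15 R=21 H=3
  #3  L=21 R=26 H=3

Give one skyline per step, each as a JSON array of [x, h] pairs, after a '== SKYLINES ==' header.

== SKYLINES ==
[[15,3],[21,0]]
[[15,3],[21,0]]
[[15,3],[26,0]]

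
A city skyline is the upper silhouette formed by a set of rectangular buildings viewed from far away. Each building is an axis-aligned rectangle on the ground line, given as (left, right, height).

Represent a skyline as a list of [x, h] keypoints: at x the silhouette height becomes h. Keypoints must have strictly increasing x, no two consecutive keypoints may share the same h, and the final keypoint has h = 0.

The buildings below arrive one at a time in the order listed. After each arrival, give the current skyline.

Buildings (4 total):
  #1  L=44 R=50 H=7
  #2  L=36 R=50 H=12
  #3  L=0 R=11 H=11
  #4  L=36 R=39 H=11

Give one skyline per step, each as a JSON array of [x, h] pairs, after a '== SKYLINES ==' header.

== SKYLINES ==
[[44,7],[50,0]]
[[36,12],[50,0]]
[[0,11],[11,0],[36,12],[50,0]]
[[0,11],[11,0],[36,12],[50,0]]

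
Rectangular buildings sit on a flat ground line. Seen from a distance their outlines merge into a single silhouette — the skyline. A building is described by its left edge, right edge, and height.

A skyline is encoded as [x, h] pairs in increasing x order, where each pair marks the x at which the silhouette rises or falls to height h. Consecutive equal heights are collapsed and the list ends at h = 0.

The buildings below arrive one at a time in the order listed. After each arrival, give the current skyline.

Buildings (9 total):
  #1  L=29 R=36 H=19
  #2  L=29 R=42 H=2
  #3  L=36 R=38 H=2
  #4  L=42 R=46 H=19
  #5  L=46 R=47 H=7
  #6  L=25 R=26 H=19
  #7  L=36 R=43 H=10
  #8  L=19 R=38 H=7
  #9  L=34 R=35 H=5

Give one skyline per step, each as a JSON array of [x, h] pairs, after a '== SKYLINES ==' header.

== SKYLINES ==
[[29,19],[36,0]]
[[29,19],[36,2],[42,0]]
[[29,19],[36,2],[42,0]]
[[29,19],[36,2],[42,19],[46,0]]
[[29,19],[36,2],[42,19],[46,7],[47,0]]
[[25,19],[26,0],[29,19],[36,2],[42,19],[46,7],[47,0]]
[[25,19],[26,0],[29,19],[36,10],[42,19],[46,7],[47,0]]
[[19,7],[25,19],[26,7],[29,19],[36,10],[42,19],[46,7],[47,0]]
[[19,7],[25,19],[26,7],[29,19],[36,10],[42,19],[46,7],[47,0]]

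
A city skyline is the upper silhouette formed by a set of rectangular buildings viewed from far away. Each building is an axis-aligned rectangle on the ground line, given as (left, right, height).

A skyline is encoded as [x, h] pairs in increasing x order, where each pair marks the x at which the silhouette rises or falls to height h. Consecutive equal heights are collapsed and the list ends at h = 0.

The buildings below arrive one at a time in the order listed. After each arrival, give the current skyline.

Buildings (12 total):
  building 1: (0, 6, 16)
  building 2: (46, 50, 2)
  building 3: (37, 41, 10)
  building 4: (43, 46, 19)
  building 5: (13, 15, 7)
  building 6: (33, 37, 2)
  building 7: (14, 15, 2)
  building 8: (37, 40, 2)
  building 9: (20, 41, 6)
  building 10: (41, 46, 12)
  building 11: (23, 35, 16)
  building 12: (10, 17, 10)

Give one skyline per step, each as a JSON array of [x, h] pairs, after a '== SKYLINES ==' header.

== SKYLINES ==
[[0,16],[6,0]]
[[0,16],[6,0],[46,2],[50,0]]
[[0,16],[6,0],[37,10],[41,0],[46,2],[50,0]]
[[0,16],[6,0],[37,10],[41,0],[43,19],[46,2],[50,0]]
[[0,16],[6,0],[13,7],[15,0],[37,10],[41,0],[43,19],[46,2],[50,0]]
[[0,16],[6,0],[13,7],[15,0],[33,2],[37,10],[41,0],[43,19],[46,2],[50,0]]
[[0,16],[6,0],[13,7],[15,0],[33,2],[37,10],[41,0],[43,19],[46,2],[50,0]]
[[0,16],[6,0],[13,7],[15,0],[33,2],[37,10],[41,0],[43,19],[46,2],[50,0]]
[[0,16],[6,0],[13,7],[15,0],[20,6],[37,10],[41,0],[43,19],[46,2],[50,0]]
[[0,16],[6,0],[13,7],[15,0],[20,6],[37,10],[41,12],[43,19],[46,2],[50,0]]
[[0,16],[6,0],[13,7],[15,0],[20,6],[23,16],[35,6],[37,10],[41,12],[43,19],[46,2],[50,0]]
[[0,16],[6,0],[10,10],[17,0],[20,6],[23,16],[35,6],[37,10],[41,12],[43,19],[46,2],[50,0]]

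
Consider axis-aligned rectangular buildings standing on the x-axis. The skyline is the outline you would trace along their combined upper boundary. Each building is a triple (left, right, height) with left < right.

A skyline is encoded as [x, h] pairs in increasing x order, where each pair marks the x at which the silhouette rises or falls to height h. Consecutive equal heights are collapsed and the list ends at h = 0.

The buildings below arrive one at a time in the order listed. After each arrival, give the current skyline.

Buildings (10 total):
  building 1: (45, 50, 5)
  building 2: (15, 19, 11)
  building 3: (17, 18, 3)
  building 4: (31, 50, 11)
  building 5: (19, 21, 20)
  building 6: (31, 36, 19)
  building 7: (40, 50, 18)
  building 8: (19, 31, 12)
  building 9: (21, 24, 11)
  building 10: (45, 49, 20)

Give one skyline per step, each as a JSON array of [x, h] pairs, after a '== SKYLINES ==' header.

== SKYLINES ==
[[45,5],[50,0]]
[[15,11],[19,0],[45,5],[50,0]]
[[15,11],[19,0],[45,5],[50,0]]
[[15,11],[19,0],[31,11],[50,0]]
[[15,11],[19,20],[21,0],[31,11],[50,0]]
[[15,11],[19,20],[21,0],[31,19],[36,11],[50,0]]
[[15,11],[19,20],[21,0],[31,19],[36,11],[40,18],[50,0]]
[[15,11],[19,20],[21,12],[31,19],[36,11],[40,18],[50,0]]
[[15,11],[19,20],[21,12],[31,19],[36,11],[40,18],[50,0]]
[[15,11],[19,20],[21,12],[31,19],[36,11],[40,18],[45,20],[49,18],[50,0]]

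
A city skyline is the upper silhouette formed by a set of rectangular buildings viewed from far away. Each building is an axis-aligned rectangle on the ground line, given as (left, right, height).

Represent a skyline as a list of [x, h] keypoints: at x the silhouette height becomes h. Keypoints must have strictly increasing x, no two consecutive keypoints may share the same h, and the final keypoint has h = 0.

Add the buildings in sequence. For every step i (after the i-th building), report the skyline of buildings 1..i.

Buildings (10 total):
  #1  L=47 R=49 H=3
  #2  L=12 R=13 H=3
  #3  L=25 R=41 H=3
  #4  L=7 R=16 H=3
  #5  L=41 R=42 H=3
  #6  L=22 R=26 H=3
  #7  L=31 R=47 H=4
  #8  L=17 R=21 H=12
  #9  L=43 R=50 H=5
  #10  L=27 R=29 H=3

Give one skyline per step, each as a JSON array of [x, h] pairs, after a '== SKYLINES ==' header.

== SKYLINES ==
[[47,3],[49,0]]
[[12,3],[13,0],[47,3],[49,0]]
[[12,3],[13,0],[25,3],[41,0],[47,3],[49,0]]
[[7,3],[16,0],[25,3],[41,0],[47,3],[49,0]]
[[7,3],[16,0],[25,3],[42,0],[47,3],[49,0]]
[[7,3],[16,0],[22,3],[42,0],[47,3],[49,0]]
[[7,3],[16,0],[22,3],[31,4],[47,3],[49,0]]
[[7,3],[16,0],[17,12],[21,0],[22,3],[31,4],[47,3],[49,0]]
[[7,3],[16,0],[17,12],[21,0],[22,3],[31,4],[43,5],[50,0]]
[[7,3],[16,0],[17,12],[21,0],[22,3],[31,4],[43,5],[50,0]]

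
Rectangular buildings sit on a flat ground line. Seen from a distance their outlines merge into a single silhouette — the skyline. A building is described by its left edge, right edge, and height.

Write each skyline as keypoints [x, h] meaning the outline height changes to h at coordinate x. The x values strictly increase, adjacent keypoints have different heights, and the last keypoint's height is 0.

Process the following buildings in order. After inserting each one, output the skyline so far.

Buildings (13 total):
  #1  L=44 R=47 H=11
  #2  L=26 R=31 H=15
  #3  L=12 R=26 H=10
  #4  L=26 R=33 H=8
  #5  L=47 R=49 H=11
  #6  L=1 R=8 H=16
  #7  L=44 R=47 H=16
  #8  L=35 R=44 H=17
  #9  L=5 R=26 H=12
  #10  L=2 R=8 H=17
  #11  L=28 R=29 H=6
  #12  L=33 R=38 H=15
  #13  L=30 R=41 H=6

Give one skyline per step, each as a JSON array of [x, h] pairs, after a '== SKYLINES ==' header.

== SKYLINES ==
[[44,11],[47,0]]
[[26,15],[31,0],[44,11],[47,0]]
[[12,10],[26,15],[31,0],[44,11],[47,0]]
[[12,10],[26,15],[31,8],[33,0],[44,11],[47,0]]
[[12,10],[26,15],[31,8],[33,0],[44,11],[49,0]]
[[1,16],[8,0],[12,10],[26,15],[31,8],[33,0],[44,11],[49,0]]
[[1,16],[8,0],[12,10],[26,15],[31,8],[33,0],[44,16],[47,11],[49,0]]
[[1,16],[8,0],[12,10],[26,15],[31,8],[33,0],[35,17],[44,16],[47,11],[49,0]]
[[1,16],[8,12],[26,15],[31,8],[33,0],[35,17],[44,16],[47,11],[49,0]]
[[1,16],[2,17],[8,12],[26,15],[31,8],[33,0],[35,17],[44,16],[47,11],[49,0]]
[[1,16],[2,17],[8,12],[26,15],[31,8],[33,0],[35,17],[44,16],[47,11],[49,0]]
[[1,16],[2,17],[8,12],[26,15],[31,8],[33,15],[35,17],[44,16],[47,11],[49,0]]
[[1,16],[2,17],[8,12],[26,15],[31,8],[33,15],[35,17],[44,16],[47,11],[49,0]]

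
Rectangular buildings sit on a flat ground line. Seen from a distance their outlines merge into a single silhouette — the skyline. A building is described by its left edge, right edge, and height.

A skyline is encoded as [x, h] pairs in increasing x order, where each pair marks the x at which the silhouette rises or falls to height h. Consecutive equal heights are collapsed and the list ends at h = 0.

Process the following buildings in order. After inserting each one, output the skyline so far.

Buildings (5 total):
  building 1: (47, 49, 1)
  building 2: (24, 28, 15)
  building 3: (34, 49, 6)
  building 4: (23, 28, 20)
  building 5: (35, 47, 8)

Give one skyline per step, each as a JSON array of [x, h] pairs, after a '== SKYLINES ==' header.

== SKYLINES ==
[[47,1],[49,0]]
[[24,15],[28,0],[47,1],[49,0]]
[[24,15],[28,0],[34,6],[49,0]]
[[23,20],[28,0],[34,6],[49,0]]
[[23,20],[28,0],[34,6],[35,8],[47,6],[49,0]]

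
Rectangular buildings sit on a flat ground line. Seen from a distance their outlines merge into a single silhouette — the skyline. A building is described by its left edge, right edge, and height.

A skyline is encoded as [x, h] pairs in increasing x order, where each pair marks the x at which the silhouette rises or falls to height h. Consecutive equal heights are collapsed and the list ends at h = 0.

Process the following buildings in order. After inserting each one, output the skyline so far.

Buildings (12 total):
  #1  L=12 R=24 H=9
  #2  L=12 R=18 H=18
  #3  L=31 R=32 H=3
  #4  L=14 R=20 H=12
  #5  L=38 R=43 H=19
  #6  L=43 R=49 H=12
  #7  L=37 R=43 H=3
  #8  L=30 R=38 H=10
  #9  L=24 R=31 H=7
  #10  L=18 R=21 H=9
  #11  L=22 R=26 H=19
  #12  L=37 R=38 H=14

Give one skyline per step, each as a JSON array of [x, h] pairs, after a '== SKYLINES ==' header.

== SKYLINES ==
[[12,9],[24,0]]
[[12,18],[18,9],[24,0]]
[[12,18],[18,9],[24,0],[31,3],[32,0]]
[[12,18],[18,12],[20,9],[24,0],[31,3],[32,0]]
[[12,18],[18,12],[20,9],[24,0],[31,3],[32,0],[38,19],[43,0]]
[[12,18],[18,12],[20,9],[24,0],[31,3],[32,0],[38,19],[43,12],[49,0]]
[[12,18],[18,12],[20,9],[24,0],[31,3],[32,0],[37,3],[38,19],[43,12],[49,0]]
[[12,18],[18,12],[20,9],[24,0],[30,10],[38,19],[43,12],[49,0]]
[[12,18],[18,12],[20,9],[24,7],[30,10],[38,19],[43,12],[49,0]]
[[12,18],[18,12],[20,9],[24,7],[30,10],[38,19],[43,12],[49,0]]
[[12,18],[18,12],[20,9],[22,19],[26,7],[30,10],[38,19],[43,12],[49,0]]
[[12,18],[18,12],[20,9],[22,19],[26,7],[30,10],[37,14],[38,19],[43,12],[49,0]]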